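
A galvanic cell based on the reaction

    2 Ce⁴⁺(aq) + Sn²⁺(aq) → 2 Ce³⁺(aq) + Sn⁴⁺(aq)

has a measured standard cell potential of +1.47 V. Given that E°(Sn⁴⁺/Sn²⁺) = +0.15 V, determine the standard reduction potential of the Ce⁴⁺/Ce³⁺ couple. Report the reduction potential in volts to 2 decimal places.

In the reaction as written the Ce⁴⁺/Ce³⁺ couple is reduced (cathode) and Sn⁴⁺/Sn²⁺ is oxidized (anode), so E°cell = E°(Ce⁴⁺/Ce³⁺) − E°(Sn⁴⁺/Sn²⁺).
E°(Ce⁴⁺/Ce³⁺) = E°cell + E°(anode) = +1.47 + (+0.15) = +1.62 V.

+1.62 V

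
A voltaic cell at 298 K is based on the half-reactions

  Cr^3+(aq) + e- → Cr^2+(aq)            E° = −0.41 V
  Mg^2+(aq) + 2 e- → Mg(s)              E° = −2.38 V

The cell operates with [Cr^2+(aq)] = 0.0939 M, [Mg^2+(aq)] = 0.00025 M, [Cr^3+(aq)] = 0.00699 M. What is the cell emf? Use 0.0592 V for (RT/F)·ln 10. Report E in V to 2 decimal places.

The Cr³⁺/Cr²⁺ couple has the more positive E°, so it is the cathode; Mg²⁺/Mg is the anode.
E°cell = E°cat − E°an = −0.41 − (−2.38) = +1.97 V; n = 2.
For the overall reaction 2 Cr^3+(aq) + Mg(s) → 2 Cr^2+(aq) + Mg^2+(aq), Q = ([Cr^2+(aq)]^2·[Mg^2+(aq)]) / [Cr^3+(aq)]^2 = 0.0451, giving log Q = −1.346.
By the Nernst equation, E = +1.97 − (0.0592/2)·(−1.346) = +2.01 V.

+2.01 V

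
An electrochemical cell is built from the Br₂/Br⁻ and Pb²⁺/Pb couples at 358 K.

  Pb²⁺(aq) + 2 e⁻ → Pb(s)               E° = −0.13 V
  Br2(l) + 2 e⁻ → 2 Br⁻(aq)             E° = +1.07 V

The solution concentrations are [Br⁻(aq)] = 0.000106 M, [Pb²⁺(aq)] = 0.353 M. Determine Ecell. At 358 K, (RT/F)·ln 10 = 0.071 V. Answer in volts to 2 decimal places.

+1.50 V

The Br₂/Br⁻ couple has the more positive E°, so it is the cathode; Pb²⁺/Pb is the anode.
The standard potential is +1.07 − (−0.13) = +1.20 V and the balanced reaction transfers n = 2 electrons.
Balancing gives Br2(l) + Pb(s) → 2 Br⁻(aq) + Pb²⁺(aq); hence Q = [Br⁻(aq)]^2·[Pb²⁺(aq)] = 3.97×10^−9 (log Q = −8.402).
By the Nernst equation, E = +1.20 − (0.071/2)·(−8.402) = +1.50 V.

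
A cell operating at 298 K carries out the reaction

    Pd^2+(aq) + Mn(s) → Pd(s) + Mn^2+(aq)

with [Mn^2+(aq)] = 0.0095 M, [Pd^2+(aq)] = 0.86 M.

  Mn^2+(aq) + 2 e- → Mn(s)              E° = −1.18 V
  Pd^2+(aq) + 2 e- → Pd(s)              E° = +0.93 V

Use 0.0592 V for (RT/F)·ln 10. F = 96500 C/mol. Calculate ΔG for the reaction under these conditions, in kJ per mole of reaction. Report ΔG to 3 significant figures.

−418 kJ/mol

With Pd²⁺/Pd reduced at the cathode, E°cell = +0.93 − (−1.18) = +2.11 V and n = 2.
Q = [Mn^2+(aq)] / [Pd^2+(aq)] = 0.011, so log Q = −1.957 and E = +2.11 − (0.0592/2)(−1.957) = +2.1679 V.
Finally ΔG = −nFE = −(2)(96500 C/mol)(+2.1679 V) = −418 kJ/mol.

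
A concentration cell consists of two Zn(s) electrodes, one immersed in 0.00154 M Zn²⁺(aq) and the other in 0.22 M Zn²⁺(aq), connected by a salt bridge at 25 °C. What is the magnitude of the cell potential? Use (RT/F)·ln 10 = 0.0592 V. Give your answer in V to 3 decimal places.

0.064 V

For a concentration cell E°cell = 0, since both electrodes use the same couple.
The compartment with the higher Zn²⁺(aq) concentration (0.22 M) acts as the cathode; ions are reduced there and produced at the dilute (0.00154 M) anode.
With n = 2, Ecell = −(0.0592/2)·log([dilute]/[conc]) = −(0.0592/2)·log(0.00154/0.22) = +0.064 V.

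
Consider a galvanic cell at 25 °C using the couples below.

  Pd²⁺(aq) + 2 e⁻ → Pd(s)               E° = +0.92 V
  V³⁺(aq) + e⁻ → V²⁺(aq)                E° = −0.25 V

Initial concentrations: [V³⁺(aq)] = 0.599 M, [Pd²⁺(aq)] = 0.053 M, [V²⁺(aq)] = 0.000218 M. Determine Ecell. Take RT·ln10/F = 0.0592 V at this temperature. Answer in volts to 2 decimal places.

Pd²⁺/Pd is reduced (cathode, E° = +0.92 V) and V³⁺/V²⁺ is oxidized (anode).
E°cell = E°cat − E°an = +0.92 − (−0.25) = +1.17 V; n = 2.
For the overall reaction Pd²⁺(aq) + 2 V²⁺(aq) → Pd(s) + 2 V³⁺(aq), Q = [V³⁺(aq)]^2 / ([Pd²⁺(aq)]·[V²⁺(aq)]^2) = 1.42×10^8, giving log Q = 8.154.
E = E° − (0.0592/n)·log Q = +1.17 − (0.0592/2)(8.154) = +0.93 V.

+0.93 V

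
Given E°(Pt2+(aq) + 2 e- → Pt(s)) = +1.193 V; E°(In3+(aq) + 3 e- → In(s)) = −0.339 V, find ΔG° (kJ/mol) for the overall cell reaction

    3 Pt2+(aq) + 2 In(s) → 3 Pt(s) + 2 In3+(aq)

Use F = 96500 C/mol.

−887 kJ/mol

In the reaction as written Pt2+(aq) is reduced, so the Pt²⁺/Pt couple is the cathode and In³⁺/In is the anode.
E°cell = +1.193 − (−0.339) = +1.532 V; balancing electrons gives n = 6.
ΔG° = −nFE°cell = −(6)(96500)(+1.532) J/mol = −887 kJ/mol.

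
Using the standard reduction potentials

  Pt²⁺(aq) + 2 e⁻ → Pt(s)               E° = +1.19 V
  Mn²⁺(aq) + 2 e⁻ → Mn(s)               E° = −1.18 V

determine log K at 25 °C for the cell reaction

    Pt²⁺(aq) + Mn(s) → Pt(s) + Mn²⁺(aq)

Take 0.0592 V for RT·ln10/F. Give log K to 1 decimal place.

log K = 80.1

The Pt²⁺/Pt couple is reduced (cathode); E°cell = +1.19 − (−1.18) = +2.37 V with n = 2.
At equilibrium E = 0, so log K = nE°cell / 0.0592 = (2)(+2.37) / 0.0592 = 80.1.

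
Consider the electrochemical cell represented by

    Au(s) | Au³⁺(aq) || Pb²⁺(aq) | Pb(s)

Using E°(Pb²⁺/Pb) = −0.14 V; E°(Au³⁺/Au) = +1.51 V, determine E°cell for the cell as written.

By convention the left-hand electrode in cell notation is the anode (oxidation) and the right-hand electrode is the cathode (reduction).
E°cell = E°(right) − E°(left) = −0.14 − (+1.51) = −1.65 V.
The negative sign shows that, as written, the cell would require an external voltage to drive the reaction.

−1.65 V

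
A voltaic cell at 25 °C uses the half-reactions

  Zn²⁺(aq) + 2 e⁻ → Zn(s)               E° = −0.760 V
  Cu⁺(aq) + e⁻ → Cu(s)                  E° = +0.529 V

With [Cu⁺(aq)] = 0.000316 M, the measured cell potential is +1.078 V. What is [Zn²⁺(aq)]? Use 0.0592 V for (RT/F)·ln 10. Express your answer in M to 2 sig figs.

1.3 M

With Cu⁺/Cu at the cathode and Zn²⁺/Zn at the anode, E°cell = +0.529 − (−0.760) = +1.289 V (n = 2).
From the Nernst equation, log Q = n(E° − E)/0.0592 = 2·(+1.289 − (+1.078))/0.0592 = 7.128.
For 2 Cu⁺(aq) + Zn(s) → 2 Cu(s) + Zn²⁺(aq), the reaction quotient is Q = [Zn²⁺(aq)] / [Cu⁺(aq)]^2.
Solving for the unknown gives log [Zn²⁺(aq)] = 0.127, so [Zn²⁺(aq)] ≈ 1.3 M.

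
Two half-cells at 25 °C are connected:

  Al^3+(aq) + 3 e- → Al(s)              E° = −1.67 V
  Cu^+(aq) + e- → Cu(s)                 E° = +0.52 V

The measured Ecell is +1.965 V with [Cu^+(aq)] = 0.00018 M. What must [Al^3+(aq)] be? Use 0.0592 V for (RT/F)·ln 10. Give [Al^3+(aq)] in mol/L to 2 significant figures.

The Cu⁺/Cu couple has the larger reduction potential, so it is the cathode: E°cell = +0.52 − (−1.67) = +2.19 V and n = 3.
Since E = E° − (0.0592/n)·log Q, log Q = n(E° − E)/0.0592 = 11.402.
Balancing electrons gives 3 Cu^+(aq) + Al(s) → 3 Cu(s) + Al^3+(aq); thus Q = [Al^3+(aq)] / [Cu^+(aq)]^3.
Solving for the unknown gives log [Al^3+(aq)] = 0.168, so [Al^3+(aq)] ≈ 1.5 M.

1.5 M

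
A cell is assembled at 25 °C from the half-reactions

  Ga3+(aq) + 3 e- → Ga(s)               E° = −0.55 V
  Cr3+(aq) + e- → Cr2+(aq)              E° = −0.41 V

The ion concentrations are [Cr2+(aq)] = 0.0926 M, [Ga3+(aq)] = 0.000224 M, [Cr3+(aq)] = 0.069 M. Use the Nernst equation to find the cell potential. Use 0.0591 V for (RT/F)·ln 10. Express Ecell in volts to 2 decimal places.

+0.20 V

Since E°(Cr³⁺/Cr²⁺) > E°(Ga³⁺/Ga), Cr³⁺/Cr²⁺ serves as the cathode.
E°cell = −0.41 − (−0.55) = +0.14 V, with n = 3 electrons transferred.
For the overall reaction 3 Cr3+(aq) + Ga(s) → 3 Cr2+(aq) + Ga3+(aq), Q = ([Cr2+(aq)]^3·[Ga3+(aq)]) / [Cr3+(aq)]^3 = 0.000541, giving log Q = −3.266.
Applying E = E° − (RT ln10/nF)·log Q gives +0.14 − (0.0591/3)(−3.266) = +0.20 V.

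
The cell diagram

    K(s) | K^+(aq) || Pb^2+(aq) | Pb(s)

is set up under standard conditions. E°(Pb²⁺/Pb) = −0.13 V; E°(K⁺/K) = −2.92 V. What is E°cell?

+2.79 V

By convention the left-hand electrode in cell notation is the anode (oxidation) and the right-hand electrode is the cathode (reduction).
E°cell = E°(right) − E°(left) = −0.13 − (−2.92) = +2.79 V.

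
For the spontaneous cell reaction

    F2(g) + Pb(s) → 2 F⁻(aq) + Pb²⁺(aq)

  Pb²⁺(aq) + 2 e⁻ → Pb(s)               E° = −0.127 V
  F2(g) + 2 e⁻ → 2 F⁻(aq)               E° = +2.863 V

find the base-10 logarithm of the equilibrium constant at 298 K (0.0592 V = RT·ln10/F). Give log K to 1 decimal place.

The F₂/F⁻ couple is reduced (cathode); E°cell = +2.863 − (−0.127) = +2.990 V with n = 2.
At equilibrium E = 0, so log K = nE°cell / 0.0592 = (2)(+2.990) / 0.0592 = 101.0.

log K = 101.0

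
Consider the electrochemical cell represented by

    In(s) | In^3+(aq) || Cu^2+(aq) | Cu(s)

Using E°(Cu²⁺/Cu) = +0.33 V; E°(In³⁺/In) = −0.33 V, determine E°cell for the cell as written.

+0.66 V

By convention the left-hand electrode in cell notation is the anode (oxidation) and the right-hand electrode is the cathode (reduction).
E°cell = E°(right) − E°(left) = +0.33 − (−0.33) = +0.66 V.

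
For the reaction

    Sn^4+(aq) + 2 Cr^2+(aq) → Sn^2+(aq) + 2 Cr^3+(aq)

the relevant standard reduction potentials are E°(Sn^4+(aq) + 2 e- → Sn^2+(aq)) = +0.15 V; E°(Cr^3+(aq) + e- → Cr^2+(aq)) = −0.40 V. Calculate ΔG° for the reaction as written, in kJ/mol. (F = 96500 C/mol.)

In the reaction as written Sn^4+(aq) is reduced, so the Sn⁴⁺/Sn²⁺ couple is the cathode and Cr³⁺/Cr²⁺ is the anode.
E°cell = +0.15 − (−0.40) = +0.55 V; balancing electrons gives n = 2.
ΔG° = −nFE°cell = −(2)(96500)(+0.55) J/mol = −106 kJ/mol.

−106 kJ/mol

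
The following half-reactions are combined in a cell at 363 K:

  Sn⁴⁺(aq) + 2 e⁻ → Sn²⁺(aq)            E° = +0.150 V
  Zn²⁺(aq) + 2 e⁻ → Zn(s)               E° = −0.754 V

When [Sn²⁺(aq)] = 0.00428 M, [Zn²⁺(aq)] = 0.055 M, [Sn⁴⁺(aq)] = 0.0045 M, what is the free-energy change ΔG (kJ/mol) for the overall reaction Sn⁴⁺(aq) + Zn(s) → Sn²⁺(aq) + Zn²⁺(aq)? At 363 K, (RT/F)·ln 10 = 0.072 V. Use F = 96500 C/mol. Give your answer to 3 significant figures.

−183 kJ/mol

The standard cell potential is +0.150 − (−0.754) = +0.904 V, with n = 2 electrons in the balanced equation.
The reaction quotient is ([Sn²⁺(aq)]·[Zn²⁺(aq)]) / [Sn⁴⁺(aq)] = 0.0523; by Nernst, E = +0.904 − (0.072/2)(−1.281) = +0.9501 V.
Finally ΔG = −nFE = −(2)(96500 C/mol)(+0.9501 V) = −183 kJ/mol.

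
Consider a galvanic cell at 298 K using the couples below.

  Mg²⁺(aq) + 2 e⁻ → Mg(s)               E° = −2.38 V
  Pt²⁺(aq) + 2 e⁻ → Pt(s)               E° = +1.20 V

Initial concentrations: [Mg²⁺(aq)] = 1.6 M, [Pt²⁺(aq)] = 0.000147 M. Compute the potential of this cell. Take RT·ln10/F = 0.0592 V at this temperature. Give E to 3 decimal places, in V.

Since E°(Pt²⁺/Pt) > E°(Mg²⁺/Mg), Pt²⁺/Pt serves as the cathode.
E°cell = +1.20 − (−2.38) = +3.58 V, with n = 2 electrons transferred.
The balanced reaction is Pt²⁺(aq) + Mg(s) → Pt(s) + Mg²⁺(aq), so Q = [Mg²⁺(aq)] / [Pt²⁺(aq)] = 1.09×10^4 and log Q = 4.037.
Applying E = E° − (RT ln10/nF)·log Q gives +3.58 − (0.0592/2)(4.037) = +3.461 V.

+3.461 V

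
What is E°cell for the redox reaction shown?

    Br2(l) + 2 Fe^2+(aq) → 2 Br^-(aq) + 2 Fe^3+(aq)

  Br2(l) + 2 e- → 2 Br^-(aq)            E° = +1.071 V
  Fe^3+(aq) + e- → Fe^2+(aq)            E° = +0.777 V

+0.294 V

Br2(l) gains electrons, so the Br₂/Br⁻ couple is the cathode; the Fe³⁺/Fe²⁺ couple is the anode.
E°cell = E°(cathode) − E°(anode) = +1.071 − (+0.777) = +0.294 V.
The positive value indicates the reaction is spontaneous as written.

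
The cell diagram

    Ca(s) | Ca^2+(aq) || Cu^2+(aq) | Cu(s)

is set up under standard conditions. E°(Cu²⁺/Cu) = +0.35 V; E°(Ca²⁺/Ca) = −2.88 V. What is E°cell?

By convention the left-hand electrode in cell notation is the anode (oxidation) and the right-hand electrode is the cathode (reduction).
E°cell = E°(right) − E°(left) = +0.35 − (−2.88) = +3.23 V.

+3.23 V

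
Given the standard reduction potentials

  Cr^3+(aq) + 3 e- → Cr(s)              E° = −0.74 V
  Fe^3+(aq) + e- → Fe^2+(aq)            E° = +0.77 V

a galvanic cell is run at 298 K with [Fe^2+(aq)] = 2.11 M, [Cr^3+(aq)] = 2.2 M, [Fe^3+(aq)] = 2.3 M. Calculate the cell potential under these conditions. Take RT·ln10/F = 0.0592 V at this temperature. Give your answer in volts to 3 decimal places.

Since E°(Fe³⁺/Fe²⁺) > E°(Cr³⁺/Cr), Fe³⁺/Fe²⁺ serves as the cathode.
E°cell = +0.77 − (−0.74) = +1.51 V, with n = 3 electrons transferred.
Balancing gives 3 Fe^3+(aq) + Cr(s) → 3 Fe^2+(aq) + Cr^3+(aq); hence Q = ([Fe^2+(aq)]^3·[Cr^3+(aq)]) / [Fe^3+(aq)]^3 = 1.7 (log Q = 0.230).
E = E° − (0.0592/n)·log Q = +1.51 − (0.0592/3)(0.230) = +1.505 V.

+1.505 V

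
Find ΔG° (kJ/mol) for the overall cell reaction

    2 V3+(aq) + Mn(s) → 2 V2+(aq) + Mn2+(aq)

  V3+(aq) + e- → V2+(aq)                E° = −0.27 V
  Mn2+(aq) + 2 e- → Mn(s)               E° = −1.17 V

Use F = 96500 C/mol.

−174 kJ/mol

In the reaction as written V3+(aq) is reduced, so the V³⁺/V²⁺ couple is the cathode and Mn²⁺/Mn is the anode.
E°cell = −0.27 − (−1.17) = +0.90 V; balancing electrons gives n = 2.
ΔG° = −nFE°cell = −(2)(96500)(+0.90) J/mol = −174 kJ/mol.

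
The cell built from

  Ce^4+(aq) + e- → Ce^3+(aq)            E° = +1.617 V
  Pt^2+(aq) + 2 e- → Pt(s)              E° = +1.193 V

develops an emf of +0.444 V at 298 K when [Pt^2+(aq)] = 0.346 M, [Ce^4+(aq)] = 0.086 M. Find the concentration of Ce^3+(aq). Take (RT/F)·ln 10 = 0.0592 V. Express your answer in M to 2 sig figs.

Ce⁴⁺/Ce³⁺ is the cathode (higher E°); E°cell = +1.617 − (+1.193) = +0.424 V with n = 2.
Since E = E° − (0.0592/n)·log Q, log Q = n(E° − E)/0.0592 = −0.676.
Balancing electrons gives 2 Ce^4+(aq) + Pt(s) → 2 Ce^3+(aq) + Pt^2+(aq); thus Q = ([Ce^3+(aq)]^2·[Pt^2+(aq)]) / [Ce^4+(aq)]^2.
Substituting the known concentrations and solving, log [Ce^3+(aq)] = −1.173 and [Ce^3+(aq)] = 0.067 M.

0.067 M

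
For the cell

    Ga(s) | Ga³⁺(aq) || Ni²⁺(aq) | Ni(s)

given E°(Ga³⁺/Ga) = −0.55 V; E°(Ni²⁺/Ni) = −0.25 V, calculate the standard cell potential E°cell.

+0.30 V

By convention the left-hand electrode in cell notation is the anode (oxidation) and the right-hand electrode is the cathode (reduction).
E°cell = E°(right) − E°(left) = −0.25 − (−0.55) = +0.30 V.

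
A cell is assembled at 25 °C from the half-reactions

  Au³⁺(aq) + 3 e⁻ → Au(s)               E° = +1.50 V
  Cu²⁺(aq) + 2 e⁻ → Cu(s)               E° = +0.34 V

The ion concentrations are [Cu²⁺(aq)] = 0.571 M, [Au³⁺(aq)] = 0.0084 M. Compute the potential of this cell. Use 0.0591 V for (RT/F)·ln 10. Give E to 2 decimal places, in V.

+1.13 V

The Au³⁺/Au couple has the more positive E°, so it is the cathode; Cu²⁺/Cu is the anode.
The standard potential is +1.50 − (+0.34) = +1.16 V and the balanced reaction transfers n = 6 electrons.
For the overall reaction 2 Au³⁺(aq) + 3 Cu(s) → 2 Au(s) + 3 Cu²⁺(aq), Q = [Cu²⁺(aq)]^3 / [Au³⁺(aq)]^2 = 2.64×10^3, giving log Q = 3.421.
Applying E = E° − (RT ln10/nF)·log Q gives +1.16 − (0.0591/6)(3.421) = +1.13 V.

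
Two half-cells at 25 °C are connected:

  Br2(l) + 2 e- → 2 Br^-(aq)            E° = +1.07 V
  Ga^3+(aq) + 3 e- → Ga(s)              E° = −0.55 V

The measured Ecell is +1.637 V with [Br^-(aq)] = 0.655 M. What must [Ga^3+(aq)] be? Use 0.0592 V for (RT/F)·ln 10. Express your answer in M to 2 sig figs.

0.49 M

The Br₂/Br⁻ couple has the larger reduction potential, so it is the cathode: E°cell = +1.07 − (−0.55) = +1.62 V and n = 6.
Rearranging E = E° − (0.0592/n)·log Q gives log Q = 6(+1.62 − (+1.637))/0.0592 = −1.723.
The balanced reaction is 3 Br2(l) + 2 Ga(s) → 6 Br^-(aq) + 2 Ga^3+(aq), so Q = [Br^-(aq)]^6·[Ga^3+(aq)]^2.
Solving for the unknown gives log [Ga^3+(aq)] = −0.310, so [Ga^3+(aq)] ≈ 0.49 M.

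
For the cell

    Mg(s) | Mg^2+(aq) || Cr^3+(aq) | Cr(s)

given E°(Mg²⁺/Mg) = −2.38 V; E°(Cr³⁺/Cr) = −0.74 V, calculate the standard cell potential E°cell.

+1.64 V

By convention the left-hand electrode in cell notation is the anode (oxidation) and the right-hand electrode is the cathode (reduction).
E°cell = E°(right) − E°(left) = −0.74 − (−2.38) = +1.64 V.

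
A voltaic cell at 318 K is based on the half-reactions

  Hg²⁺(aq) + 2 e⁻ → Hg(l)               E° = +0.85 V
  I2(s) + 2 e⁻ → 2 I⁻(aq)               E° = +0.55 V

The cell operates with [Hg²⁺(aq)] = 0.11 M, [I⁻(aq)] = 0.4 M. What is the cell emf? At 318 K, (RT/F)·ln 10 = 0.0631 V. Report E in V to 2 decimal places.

+0.24 V

Since E°(Hg²⁺/Hg) > E°(I₂/I⁻), Hg²⁺/Hg serves as the cathode.
The standard potential is +0.85 − (+0.55) = +0.30 V and the balanced reaction transfers n = 2 electrons.
For the overall reaction Hg²⁺(aq) + 2 I⁻(aq) → Hg(l) + I2(s), Q = 1 / ([Hg²⁺(aq)]·[I⁻(aq)]^2) = 56.8, giving log Q = 1.754.
E = E° − (0.0631/n)·log Q = +0.30 − (0.0631/2)(1.754) = +0.24 V.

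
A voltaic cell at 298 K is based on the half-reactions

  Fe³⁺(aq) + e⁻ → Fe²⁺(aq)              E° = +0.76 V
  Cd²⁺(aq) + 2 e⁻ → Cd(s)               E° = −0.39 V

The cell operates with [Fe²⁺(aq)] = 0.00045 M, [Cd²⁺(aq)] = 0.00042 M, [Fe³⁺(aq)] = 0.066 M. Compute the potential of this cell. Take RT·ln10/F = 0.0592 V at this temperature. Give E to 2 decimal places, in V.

+1.38 V

The Fe³⁺/Fe²⁺ couple has the more positive E°, so it is the cathode; Cd²⁺/Cd is the anode.
The standard potential is +0.76 − (−0.39) = +1.15 V and the balanced reaction transfers n = 2 electrons.
Balancing gives 2 Fe³⁺(aq) + Cd(s) → 2 Fe²⁺(aq) + Cd²⁺(aq); hence Q = ([Fe²⁺(aq)]^2·[Cd²⁺(aq)]) / [Fe³⁺(aq)]^2 = 1.95×10^−8 (log Q = −7.709).
Applying E = E° − (RT ln10/nF)·log Q gives +1.15 − (0.0592/2)(−7.709) = +1.38 V.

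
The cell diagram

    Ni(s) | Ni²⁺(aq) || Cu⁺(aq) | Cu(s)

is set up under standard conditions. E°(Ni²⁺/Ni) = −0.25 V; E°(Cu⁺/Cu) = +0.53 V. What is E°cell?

By convention the left-hand electrode in cell notation is the anode (oxidation) and the right-hand electrode is the cathode (reduction).
E°cell = E°(right) − E°(left) = +0.53 − (−0.25) = +0.78 V.

+0.78 V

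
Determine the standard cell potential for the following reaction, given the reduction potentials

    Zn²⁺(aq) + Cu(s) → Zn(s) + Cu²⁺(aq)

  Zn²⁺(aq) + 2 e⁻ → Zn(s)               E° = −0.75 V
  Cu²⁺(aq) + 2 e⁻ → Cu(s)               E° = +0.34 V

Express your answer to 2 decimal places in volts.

In the reaction as written, Zn²⁺(aq) is reduced (cathode) and Cu²⁺(aq) is produced by oxidation at the anode.
E°cell = E°(cathode) − E°(anode) = −0.75 − (+0.34) = −1.09 V.

−1.09 V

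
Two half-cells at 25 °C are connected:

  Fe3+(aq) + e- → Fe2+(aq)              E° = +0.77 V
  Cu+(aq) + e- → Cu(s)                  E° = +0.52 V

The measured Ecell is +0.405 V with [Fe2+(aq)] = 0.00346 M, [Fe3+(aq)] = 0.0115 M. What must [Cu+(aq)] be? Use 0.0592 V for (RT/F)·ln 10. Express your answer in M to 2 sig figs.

0.0080 M

Fe³⁺/Fe²⁺ is the cathode (higher E°); E°cell = +0.77 − (+0.52) = +0.25 V with n = 1.
Rearranging E = E° − (0.0592/n)·log Q gives log Q = 1(+0.25 − (+0.405))/0.0592 = −2.618.
The balanced reaction is Fe3+(aq) + Cu(s) → Fe2+(aq) + Cu+(aq), so Q = ([Fe2+(aq)]·[Cu+(aq)]) / [Fe3+(aq)].
Solving for the unknown gives log [Cu+(aq)] = −2.096, so [Cu+(aq)] ≈ 0.0080 M.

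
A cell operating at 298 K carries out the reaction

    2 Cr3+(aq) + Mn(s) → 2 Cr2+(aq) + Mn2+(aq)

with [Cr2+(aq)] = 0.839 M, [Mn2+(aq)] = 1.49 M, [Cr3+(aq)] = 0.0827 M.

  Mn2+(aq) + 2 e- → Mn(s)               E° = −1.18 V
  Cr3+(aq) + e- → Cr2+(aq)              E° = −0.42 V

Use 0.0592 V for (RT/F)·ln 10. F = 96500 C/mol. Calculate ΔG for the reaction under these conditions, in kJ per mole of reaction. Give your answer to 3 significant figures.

−134 kJ/mol

With Cr³⁺/Cr²⁺ reduced at the cathode, E°cell = −0.42 − (−1.18) = +0.76 V and n = 2.
The reaction quotient is ([Cr2+(aq)]^2·[Mn2+(aq)]) / [Cr3+(aq)]^2 = 153; by Nernst, E = +0.76 − (0.0592/2)(2.186) = +0.6953 V.
Finally ΔG = −nFE = −(2)(96500 C/mol)(+0.6953 V) = −134 kJ/mol.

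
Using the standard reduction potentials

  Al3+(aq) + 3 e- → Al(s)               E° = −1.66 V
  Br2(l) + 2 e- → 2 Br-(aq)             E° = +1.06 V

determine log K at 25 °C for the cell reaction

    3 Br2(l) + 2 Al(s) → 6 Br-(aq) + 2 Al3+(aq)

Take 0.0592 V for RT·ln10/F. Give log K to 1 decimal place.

The Br₂/Br⁻ couple is reduced (cathode); E°cell = +1.06 − (−1.66) = +2.72 V with n = 6.
At equilibrium E = 0, so log K = nE°cell / 0.0592 = (6)(+2.72) / 0.0592 = 275.7.

log K = 275.7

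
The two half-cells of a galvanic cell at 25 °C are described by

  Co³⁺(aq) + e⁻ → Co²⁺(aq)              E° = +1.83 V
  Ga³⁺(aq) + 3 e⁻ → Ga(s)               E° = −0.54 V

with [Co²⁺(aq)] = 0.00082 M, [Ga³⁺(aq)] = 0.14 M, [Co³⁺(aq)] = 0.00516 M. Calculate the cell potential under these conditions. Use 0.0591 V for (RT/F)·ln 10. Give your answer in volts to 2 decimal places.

Co³⁺/Co²⁺ is reduced (cathode, E° = +1.83 V) and Ga³⁺/Ga is oxidized (anode).
E°cell = E°cat − E°an = +1.83 − (−0.54) = +2.37 V; n = 3.
For the overall reaction 3 Co³⁺(aq) + Ga(s) → 3 Co²⁺(aq) + Ga³⁺(aq), Q = ([Co²⁺(aq)]^3·[Ga³⁺(aq)]) / [Co³⁺(aq)]^3 = 0.000562, giving log Q = −3.250.
E = E° − (0.0591/n)·log Q = +2.37 − (0.0591/3)(−3.250) = +2.43 V.

+2.43 V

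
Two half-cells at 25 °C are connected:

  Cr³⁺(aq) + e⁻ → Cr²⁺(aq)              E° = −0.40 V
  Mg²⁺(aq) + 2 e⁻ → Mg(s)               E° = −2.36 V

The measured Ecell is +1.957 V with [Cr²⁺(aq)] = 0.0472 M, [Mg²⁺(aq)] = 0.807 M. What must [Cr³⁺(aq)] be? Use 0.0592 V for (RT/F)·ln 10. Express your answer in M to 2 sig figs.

With Cr³⁺/Cr²⁺ at the cathode and Mg²⁺/Mg at the anode, E°cell = −0.40 − (−2.36) = +1.96 V (n = 2).
From the Nernst equation, log Q = n(E° − E)/0.0592 = 2·(+1.96 − (+1.957))/0.0592 = 0.101.
For 2 Cr³⁺(aq) + Mg(s) → 2 Cr²⁺(aq) + Mg²⁺(aq), the reaction quotient is Q = ([Cr²⁺(aq)]^2·[Mg²⁺(aq)]) / [Cr³⁺(aq)]^2.
Solving for the unknown gives log [Cr³⁺(aq)] = −1.423, so [Cr³⁺(aq)] ≈ 0.038 M.

0.038 M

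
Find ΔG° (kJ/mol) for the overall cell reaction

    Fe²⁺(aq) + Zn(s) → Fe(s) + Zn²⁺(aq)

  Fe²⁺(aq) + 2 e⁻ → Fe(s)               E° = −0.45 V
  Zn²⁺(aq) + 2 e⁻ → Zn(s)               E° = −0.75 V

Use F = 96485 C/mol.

−57.9 kJ/mol

In the reaction as written Fe²⁺(aq) is reduced, so the Fe²⁺/Fe couple is the cathode and Zn²⁺/Zn is the anode.
E°cell = −0.45 − (−0.75) = +0.30 V; balancing electrons gives n = 2.
ΔG° = −nFE°cell = −(2)(96485)(+0.30) J/mol = −57.9 kJ/mol.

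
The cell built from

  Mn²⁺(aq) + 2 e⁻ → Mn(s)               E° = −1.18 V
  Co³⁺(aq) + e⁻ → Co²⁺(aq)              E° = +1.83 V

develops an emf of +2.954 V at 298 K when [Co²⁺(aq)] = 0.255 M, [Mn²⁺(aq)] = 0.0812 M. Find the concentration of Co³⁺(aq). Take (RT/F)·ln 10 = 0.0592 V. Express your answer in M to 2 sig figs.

The Co³⁺/Co²⁺ couple has the larger reduction potential, so it is the cathode: E°cell = +1.83 − (−1.18) = +3.01 V and n = 2.
From the Nernst equation, log Q = n(E° − E)/0.0592 = 2·(+3.01 − (+2.954))/0.0592 = 1.892.
The balanced reaction is 2 Co³⁺(aq) + Mn(s) → 2 Co²⁺(aq) + Mn²⁺(aq), so Q = ([Co²⁺(aq)]^2·[Mn²⁺(aq)]) / [Co³⁺(aq)]^2.
Substituting the known concentrations and solving, log [Co³⁺(aq)] = −2.085 and [Co³⁺(aq)] = 0.0082 M.

0.0082 M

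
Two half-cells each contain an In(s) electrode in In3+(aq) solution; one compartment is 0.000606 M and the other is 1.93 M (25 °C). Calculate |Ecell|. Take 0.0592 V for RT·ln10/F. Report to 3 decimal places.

For a concentration cell E°cell = 0, since both electrodes use the same couple.
The compartment with the higher In3+(aq) concentration (1.93 M) acts as the cathode; ions are reduced there and produced at the dilute (0.000606 M) anode.
With n = 3, Ecell = −(0.0592/3)·log([dilute]/[conc]) = −(0.0592/3)·log(0.000606/1.93) = +0.069 V.

0.069 V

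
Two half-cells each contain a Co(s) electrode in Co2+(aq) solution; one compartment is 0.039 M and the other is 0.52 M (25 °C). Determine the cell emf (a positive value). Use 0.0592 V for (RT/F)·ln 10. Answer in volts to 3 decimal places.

0.033 V

For a concentration cell E°cell = 0, since both electrodes use the same couple.
The compartment with the higher Co2+(aq) concentration (0.52 M) acts as the cathode; ions are reduced there and produced at the dilute (0.039 M) anode.
With n = 2, Ecell = −(0.0592/2)·log([dilute]/[conc]) = −(0.0592/2)·log(0.039/0.52) = +0.033 V.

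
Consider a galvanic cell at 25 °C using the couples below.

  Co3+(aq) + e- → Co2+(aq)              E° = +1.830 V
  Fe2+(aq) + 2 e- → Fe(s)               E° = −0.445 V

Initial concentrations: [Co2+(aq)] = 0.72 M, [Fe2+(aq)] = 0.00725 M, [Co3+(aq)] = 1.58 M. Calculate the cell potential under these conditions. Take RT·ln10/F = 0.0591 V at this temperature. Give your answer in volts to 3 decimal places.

+2.358 V

Co³⁺/Co²⁺ is reduced (cathode, E° = +1.830 V) and Fe²⁺/Fe is oxidized (anode).
E°cell = E°cat − E°an = +1.830 − (−0.445) = +2.275 V; n = 2.
For the overall reaction 2 Co3+(aq) + Fe(s) → 2 Co2+(aq) + Fe2+(aq), Q = ([Co2+(aq)]^2·[Fe2+(aq)]) / [Co3+(aq)]^2 = 0.00151, giving log Q = −2.822.
Applying E = E° − (RT ln10/nF)·log Q gives +2.275 − (0.0591/2)(−2.822) = +2.358 V.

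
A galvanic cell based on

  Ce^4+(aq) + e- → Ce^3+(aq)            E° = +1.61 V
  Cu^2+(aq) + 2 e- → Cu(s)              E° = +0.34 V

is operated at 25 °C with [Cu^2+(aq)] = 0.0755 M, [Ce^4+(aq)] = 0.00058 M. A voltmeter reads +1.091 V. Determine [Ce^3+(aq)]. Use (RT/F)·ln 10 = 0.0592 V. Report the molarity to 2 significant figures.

Ce⁴⁺/Ce³⁺ is the cathode (higher E°); E°cell = +1.61 − (+0.34) = +1.27 V with n = 2.
Rearranging E = E° − (0.0592/n)·log Q gives log Q = 2(+1.27 − (+1.091))/0.0592 = 6.047.
For 2 Ce^4+(aq) + Cu(s) → 2 Ce^3+(aq) + Cu^2+(aq), the reaction quotient is Q = ([Ce^3+(aq)]^2·[Cu^2+(aq)]) / [Ce^4+(aq)]^2.
Isolating [Ce^3+(aq)] in Q = 10^{6.047} yields log [Ce^3+(aq)] = 0.348, i.e. 2.2 M.

2.2 M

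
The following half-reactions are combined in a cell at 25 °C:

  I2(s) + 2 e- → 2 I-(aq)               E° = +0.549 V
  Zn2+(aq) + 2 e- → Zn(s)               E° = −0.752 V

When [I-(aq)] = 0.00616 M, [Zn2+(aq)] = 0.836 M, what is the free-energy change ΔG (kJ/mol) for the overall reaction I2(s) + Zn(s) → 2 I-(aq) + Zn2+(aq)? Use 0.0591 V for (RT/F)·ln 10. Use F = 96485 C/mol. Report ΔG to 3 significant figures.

E°cell = +0.549 − (−0.752) = +1.301 V; the balanced reaction transfers n = 2 electrons.
Here Q = [I-(aq)]^2·[Zn2+(aq)] = 3.17×10^−5 (log Q = −4.499), giving E = +1.301 − (0.0591/2)·(−4.499) = +1.4339 V.
ΔG = −nFE = −(2)(96485)(+1.4339) J/mol = −277 kJ/mol.

−277 kJ/mol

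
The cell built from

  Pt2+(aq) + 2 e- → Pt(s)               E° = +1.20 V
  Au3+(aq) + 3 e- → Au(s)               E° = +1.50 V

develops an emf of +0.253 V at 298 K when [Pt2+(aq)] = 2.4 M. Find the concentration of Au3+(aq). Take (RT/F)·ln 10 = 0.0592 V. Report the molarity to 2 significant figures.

0.015 M

With Au³⁺/Au at the cathode and Pt²⁺/Pt at the anode, E°cell = +1.50 − (+1.20) = +0.30 V (n = 6).
Rearranging E = E° − (0.0592/n)·log Q gives log Q = 6(+0.30 − (+0.253))/0.0592 = 4.764.
For 2 Au3+(aq) + 3 Pt(s) → 2 Au(s) + 3 Pt2+(aq), the reaction quotient is Q = [Pt2+(aq)]^3 / [Au3+(aq)]^2.
Isolating [Au3+(aq)] in Q = 10^{4.764} yields log [Au3+(aq)] = −1.812, i.e. 0.015 M.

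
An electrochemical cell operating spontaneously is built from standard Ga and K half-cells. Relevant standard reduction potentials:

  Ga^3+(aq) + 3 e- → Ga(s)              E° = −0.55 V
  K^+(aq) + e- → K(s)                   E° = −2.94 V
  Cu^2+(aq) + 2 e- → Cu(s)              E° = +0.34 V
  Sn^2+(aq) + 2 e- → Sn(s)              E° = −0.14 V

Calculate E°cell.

Of the two couples in this cell, the one with the more positive reduction potential is reduced at the cathode: here that is Ga³⁺/Ga (−0.55 V); K⁺/K (−2.94 V) is the anode.
E°cell = E°(cathode) − E°(anode) = −0.55 − (−2.94) = +2.39 V.

+2.39 V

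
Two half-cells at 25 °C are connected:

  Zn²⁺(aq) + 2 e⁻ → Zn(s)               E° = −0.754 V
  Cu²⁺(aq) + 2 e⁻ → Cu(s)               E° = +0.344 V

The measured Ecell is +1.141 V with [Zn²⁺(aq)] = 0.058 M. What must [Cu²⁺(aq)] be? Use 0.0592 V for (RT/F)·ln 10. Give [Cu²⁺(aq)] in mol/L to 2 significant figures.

1.6 M

With Cu²⁺/Cu at the cathode and Zn²⁺/Zn at the anode, E°cell = +0.344 − (−0.754) = +1.098 V (n = 2).
Since E = E° − (0.0592/n)·log Q, log Q = n(E° − E)/0.0592 = −1.453.
The balanced reaction is Cu²⁺(aq) + Zn(s) → Cu(s) + Zn²⁺(aq), so Q = [Zn²⁺(aq)] / [Cu²⁺(aq)].
Substituting the known concentrations and solving, log [Cu²⁺(aq)] = 0.216 and [Cu²⁺(aq)] = 1.6 M.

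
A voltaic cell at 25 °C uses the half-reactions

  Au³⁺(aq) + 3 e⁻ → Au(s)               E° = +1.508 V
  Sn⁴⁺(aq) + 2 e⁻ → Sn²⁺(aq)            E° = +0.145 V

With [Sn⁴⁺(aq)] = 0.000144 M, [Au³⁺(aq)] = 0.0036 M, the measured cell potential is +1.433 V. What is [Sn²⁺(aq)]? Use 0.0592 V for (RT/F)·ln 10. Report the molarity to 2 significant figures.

1.4 M

With Au³⁺/Au at the cathode and Sn⁴⁺/Sn²⁺ at the anode, E°cell = +1.508 − (+0.145) = +1.363 V (n = 6).
From the Nernst equation, log Q = n(E° − E)/0.0592 = 6·(+1.363 − (+1.433))/0.0592 = −7.095.
Balancing electrons gives 2 Au³⁺(aq) + 3 Sn²⁺(aq) → 2 Au(s) + 3 Sn⁴⁺(aq); thus Q = [Sn⁴⁺(aq)]^3 / ([Au³⁺(aq)]^2·[Sn²⁺(aq)]^3).
Solving for the unknown gives log [Sn²⁺(aq)] = 0.152, so [Sn²⁺(aq)] ≈ 1.4 M.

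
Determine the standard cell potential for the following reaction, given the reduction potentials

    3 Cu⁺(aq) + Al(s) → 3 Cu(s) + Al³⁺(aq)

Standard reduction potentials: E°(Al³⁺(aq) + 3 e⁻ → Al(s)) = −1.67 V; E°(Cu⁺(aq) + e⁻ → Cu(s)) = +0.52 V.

Cu⁺(aq) gains electrons, so the Cu⁺/Cu couple is the cathode; the Al³⁺/Al couple is the anode.
E°cell = E°(cathode) − E°(anode) = +0.52 − (−1.67) = +2.19 V.
The positive value indicates the reaction is spontaneous as written.

+2.19 V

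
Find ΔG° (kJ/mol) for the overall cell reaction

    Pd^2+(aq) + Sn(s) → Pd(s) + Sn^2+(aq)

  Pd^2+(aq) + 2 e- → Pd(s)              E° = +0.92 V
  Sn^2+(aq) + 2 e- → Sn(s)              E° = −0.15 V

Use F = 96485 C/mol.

In the reaction as written Pd^2+(aq) is reduced, so the Pd²⁺/Pd couple is the cathode and Sn²⁺/Sn is the anode.
E°cell = +0.92 − (−0.15) = +1.07 V; balancing electrons gives n = 2.
ΔG° = −nFE°cell = −(2)(96485)(+1.07) J/mol = −206 kJ/mol.

−206 kJ/mol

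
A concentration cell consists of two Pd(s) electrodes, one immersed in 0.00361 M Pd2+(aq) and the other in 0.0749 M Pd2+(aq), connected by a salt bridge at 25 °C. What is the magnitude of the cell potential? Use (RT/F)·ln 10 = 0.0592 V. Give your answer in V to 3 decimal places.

For a concentration cell E°cell = 0, since both electrodes use the same couple.
The compartment with the higher Pd2+(aq) concentration (0.0749 M) acts as the cathode; ions are reduced there and produced at the dilute (0.00361 M) anode.
With n = 2, Ecell = −(0.0592/2)·log([dilute]/[conc]) = −(0.0592/2)·log(0.00361/0.0749) = +0.039 V.

0.039 V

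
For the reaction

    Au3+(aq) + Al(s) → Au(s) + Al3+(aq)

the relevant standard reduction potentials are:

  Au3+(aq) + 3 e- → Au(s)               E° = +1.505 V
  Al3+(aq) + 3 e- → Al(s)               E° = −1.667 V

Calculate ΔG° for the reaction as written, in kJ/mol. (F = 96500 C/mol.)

−918 kJ/mol

In the reaction as written Au3+(aq) is reduced, so the Au³⁺/Au couple is the cathode and Al³⁺/Al is the anode.
E°cell = +1.505 − (−1.667) = +3.172 V; balancing electrons gives n = 3.
ΔG° = −nFE°cell = −(3)(96500)(+3.172) J/mol = −918 kJ/mol.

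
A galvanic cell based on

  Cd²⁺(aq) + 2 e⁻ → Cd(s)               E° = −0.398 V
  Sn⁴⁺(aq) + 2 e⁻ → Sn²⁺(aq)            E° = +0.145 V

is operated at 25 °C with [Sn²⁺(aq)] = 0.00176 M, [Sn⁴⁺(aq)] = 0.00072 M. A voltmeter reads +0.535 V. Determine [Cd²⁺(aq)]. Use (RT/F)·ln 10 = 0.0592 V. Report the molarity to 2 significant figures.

With Sn⁴⁺/Sn²⁺ at the cathode and Cd²⁺/Cd at the anode, E°cell = +0.145 − (−0.398) = +0.543 V (n = 2).
Since E = E° − (0.0592/n)·log Q, log Q = n(E° − E)/0.0592 = 0.270.
For Sn⁴⁺(aq) + Cd(s) → Sn²⁺(aq) + Cd²⁺(aq), the reaction quotient is Q = ([Sn²⁺(aq)]·[Cd²⁺(aq)]) / [Sn⁴⁺(aq)].
Substituting the known concentrations and solving, log [Cd²⁺(aq)] = −0.118 and [Cd²⁺(aq)] = 0.76 M.

0.76 M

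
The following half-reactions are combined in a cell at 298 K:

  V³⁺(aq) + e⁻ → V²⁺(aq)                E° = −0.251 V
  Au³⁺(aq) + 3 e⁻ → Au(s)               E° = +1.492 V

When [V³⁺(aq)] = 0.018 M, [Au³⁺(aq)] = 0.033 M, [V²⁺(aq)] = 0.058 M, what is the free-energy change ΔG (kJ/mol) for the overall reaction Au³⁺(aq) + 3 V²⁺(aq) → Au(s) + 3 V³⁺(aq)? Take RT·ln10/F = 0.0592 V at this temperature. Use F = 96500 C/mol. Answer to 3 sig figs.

With Au³⁺/Au reduced at the cathode, E°cell = +1.492 − (−0.251) = +1.743 V and n = 3.
Here Q = [V³⁺(aq)]^3 / ([Au³⁺(aq)]·[V²⁺(aq)]^3) = 0.906 (log Q = −0.043), giving E = +1.743 − (0.0592/3)·(−0.043) = +1.7438 V.
Then ΔG = −nFE = −3 × 96500 × +1.7438 J/mol = −505 kJ/mol.

−505 kJ/mol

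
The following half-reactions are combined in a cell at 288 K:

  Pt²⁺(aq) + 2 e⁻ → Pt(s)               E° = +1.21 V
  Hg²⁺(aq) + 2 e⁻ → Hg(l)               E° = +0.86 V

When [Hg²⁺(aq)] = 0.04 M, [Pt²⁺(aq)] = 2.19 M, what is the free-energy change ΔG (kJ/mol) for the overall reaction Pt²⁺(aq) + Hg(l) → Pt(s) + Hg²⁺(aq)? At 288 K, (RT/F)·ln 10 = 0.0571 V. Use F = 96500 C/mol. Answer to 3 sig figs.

−77.1 kJ/mol

The standard cell potential is +1.21 − (+0.86) = +0.35 V, with n = 2 electrons in the balanced equation.
The reaction quotient is [Hg²⁺(aq)] / [Pt²⁺(aq)] = 0.0183; by Nernst, E = +0.35 − (0.0571/2)(−1.738) = +0.3996 V.
Then ΔG = −nFE = −2 × 96500 × +0.3996 J/mol = −77.1 kJ/mol.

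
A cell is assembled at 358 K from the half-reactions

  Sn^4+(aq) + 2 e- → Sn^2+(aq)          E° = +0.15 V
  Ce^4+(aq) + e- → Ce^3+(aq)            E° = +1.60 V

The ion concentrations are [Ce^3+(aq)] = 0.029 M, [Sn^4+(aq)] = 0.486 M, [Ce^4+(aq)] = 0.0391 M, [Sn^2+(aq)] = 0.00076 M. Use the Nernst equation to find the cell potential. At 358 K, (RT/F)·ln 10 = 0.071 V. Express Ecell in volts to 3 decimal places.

+1.360 V

Since E°(Ce⁴⁺/Ce³⁺) > E°(Sn⁴⁺/Sn²⁺), Ce⁴⁺/Ce³⁺ serves as the cathode.
E°cell = E°cat − E°an = +1.60 − (+0.15) = +1.45 V; n = 2.
The balanced reaction is 2 Ce^4+(aq) + Sn^2+(aq) → 2 Ce^3+(aq) + Sn^4+(aq), so Q = ([Ce^3+(aq)]^2·[Sn^4+(aq)]) / ([Ce^4+(aq)]^2·[Sn^2+(aq)]) = 352 and log Q = 2.546.
E = E° − (0.071/n)·log Q = +1.45 − (0.071/2)(2.546) = +1.360 V.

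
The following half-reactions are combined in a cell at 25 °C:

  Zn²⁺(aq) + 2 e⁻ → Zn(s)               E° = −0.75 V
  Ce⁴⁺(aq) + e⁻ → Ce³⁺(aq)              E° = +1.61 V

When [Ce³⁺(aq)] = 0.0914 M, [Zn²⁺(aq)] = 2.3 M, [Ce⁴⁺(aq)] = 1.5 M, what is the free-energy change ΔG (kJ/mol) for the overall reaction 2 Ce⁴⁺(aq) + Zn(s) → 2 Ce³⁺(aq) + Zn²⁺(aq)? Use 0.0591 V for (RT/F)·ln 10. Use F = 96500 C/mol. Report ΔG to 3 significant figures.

E°cell = +1.61 − (−0.75) = +2.36 V; the balanced reaction transfers n = 2 electrons.
Here Q = ([Ce³⁺(aq)]^2·[Zn²⁺(aq)]) / [Ce⁴⁺(aq)]^2 = 0.00854 (log Q = −2.069), giving E = +2.36 − (0.0591/2)·(−2.069) = +2.4211 V.
Then ΔG = −nFE = −2 × 96500 × +2.4211 J/mol = −467 kJ/mol.

−467 kJ/mol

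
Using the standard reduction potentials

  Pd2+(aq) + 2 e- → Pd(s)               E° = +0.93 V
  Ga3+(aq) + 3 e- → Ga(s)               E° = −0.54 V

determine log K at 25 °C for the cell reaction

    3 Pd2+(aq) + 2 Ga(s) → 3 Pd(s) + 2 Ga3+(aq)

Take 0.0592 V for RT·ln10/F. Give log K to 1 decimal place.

log K = 149.0

The Pd²⁺/Pd couple is reduced (cathode); E°cell = +0.93 − (−0.54) = +1.47 V with n = 6.
At equilibrium E = 0, so log K = nE°cell / 0.0592 = (6)(+1.47) / 0.0592 = 149.0.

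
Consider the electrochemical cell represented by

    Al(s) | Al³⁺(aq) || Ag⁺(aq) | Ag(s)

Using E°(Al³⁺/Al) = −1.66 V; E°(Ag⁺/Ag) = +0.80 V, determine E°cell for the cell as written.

By convention the left-hand electrode in cell notation is the anode (oxidation) and the right-hand electrode is the cathode (reduction).
E°cell = E°(right) − E°(left) = +0.80 − (−1.66) = +2.46 V.

+2.46 V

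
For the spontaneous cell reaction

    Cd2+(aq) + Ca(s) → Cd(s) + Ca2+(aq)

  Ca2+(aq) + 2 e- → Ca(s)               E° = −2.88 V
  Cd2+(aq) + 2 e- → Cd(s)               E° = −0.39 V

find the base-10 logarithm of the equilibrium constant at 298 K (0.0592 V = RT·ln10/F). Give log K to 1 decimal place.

The Cd²⁺/Cd couple is reduced (cathode); E°cell = −0.39 − (−2.88) = +2.49 V with n = 2.
At equilibrium E = 0, so log K = nE°cell / 0.0592 = (2)(+2.49) / 0.0592 = 84.1.

log K = 84.1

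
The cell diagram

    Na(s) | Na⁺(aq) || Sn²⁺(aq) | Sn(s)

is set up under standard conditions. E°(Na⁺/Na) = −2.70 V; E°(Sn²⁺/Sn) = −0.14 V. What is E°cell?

By convention the left-hand electrode in cell notation is the anode (oxidation) and the right-hand electrode is the cathode (reduction).
E°cell = E°(right) − E°(left) = −0.14 − (−2.70) = +2.56 V.

+2.56 V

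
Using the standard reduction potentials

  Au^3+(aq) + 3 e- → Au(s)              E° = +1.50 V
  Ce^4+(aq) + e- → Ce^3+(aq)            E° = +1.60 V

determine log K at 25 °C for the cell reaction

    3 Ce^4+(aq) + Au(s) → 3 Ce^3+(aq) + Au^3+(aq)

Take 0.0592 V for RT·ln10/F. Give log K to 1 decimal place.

The Ce⁴⁺/Ce³⁺ couple is reduced (cathode); E°cell = +1.60 − (+1.50) = +0.10 V with n = 3.
At equilibrium E = 0, so log K = nE°cell / 0.0592 = (3)(+0.10) / 0.0592 = 5.1.

log K = 5.1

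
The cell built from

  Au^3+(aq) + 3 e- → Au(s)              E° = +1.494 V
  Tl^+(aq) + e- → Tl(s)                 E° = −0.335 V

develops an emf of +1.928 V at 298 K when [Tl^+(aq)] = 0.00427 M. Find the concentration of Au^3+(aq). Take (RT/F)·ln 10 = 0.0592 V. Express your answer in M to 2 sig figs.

0.0081 M

Au³⁺/Au is the cathode (higher E°); E°cell = +1.494 − (−0.335) = +1.829 V with n = 3.
From the Nernst equation, log Q = n(E° − E)/0.0592 = 3·(+1.829 − (+1.928))/0.0592 = −5.017.
For Au^3+(aq) + 3 Tl(s) → Au(s) + 3 Tl^+(aq), the reaction quotient is Q = [Tl^+(aq)]^3 / [Au^3+(aq)].
Solving for the unknown gives log [Au^3+(aq)] = −2.092, so [Au^3+(aq)] ≈ 0.0081 M.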